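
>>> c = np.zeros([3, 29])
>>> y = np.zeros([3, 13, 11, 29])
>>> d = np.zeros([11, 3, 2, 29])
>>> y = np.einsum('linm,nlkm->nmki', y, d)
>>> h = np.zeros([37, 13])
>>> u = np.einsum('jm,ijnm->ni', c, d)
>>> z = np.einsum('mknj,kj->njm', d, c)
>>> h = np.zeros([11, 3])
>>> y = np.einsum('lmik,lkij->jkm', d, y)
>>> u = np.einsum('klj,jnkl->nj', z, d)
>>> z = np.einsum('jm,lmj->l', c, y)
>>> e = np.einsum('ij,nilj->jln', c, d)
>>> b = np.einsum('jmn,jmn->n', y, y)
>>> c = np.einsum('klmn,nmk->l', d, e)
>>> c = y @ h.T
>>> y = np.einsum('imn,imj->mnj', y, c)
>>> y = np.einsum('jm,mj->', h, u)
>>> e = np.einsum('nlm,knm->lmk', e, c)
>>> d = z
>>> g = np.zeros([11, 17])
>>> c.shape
(13, 29, 11)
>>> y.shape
()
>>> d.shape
(13,)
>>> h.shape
(11, 3)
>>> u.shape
(3, 11)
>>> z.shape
(13,)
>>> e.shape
(2, 11, 13)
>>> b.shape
(3,)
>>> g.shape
(11, 17)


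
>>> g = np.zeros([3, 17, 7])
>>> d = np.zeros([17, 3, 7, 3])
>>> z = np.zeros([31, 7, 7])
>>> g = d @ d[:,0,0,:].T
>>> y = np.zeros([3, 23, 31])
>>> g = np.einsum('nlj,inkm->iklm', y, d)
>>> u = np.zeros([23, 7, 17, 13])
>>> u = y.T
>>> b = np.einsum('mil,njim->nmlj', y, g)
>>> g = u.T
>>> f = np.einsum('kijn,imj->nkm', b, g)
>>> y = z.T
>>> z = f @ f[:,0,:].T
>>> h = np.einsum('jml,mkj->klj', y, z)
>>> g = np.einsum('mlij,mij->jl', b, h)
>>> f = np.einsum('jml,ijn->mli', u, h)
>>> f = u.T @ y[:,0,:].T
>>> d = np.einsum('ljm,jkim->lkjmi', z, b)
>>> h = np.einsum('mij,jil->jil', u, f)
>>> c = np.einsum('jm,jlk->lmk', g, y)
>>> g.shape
(7, 3)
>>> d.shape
(7, 3, 17, 7, 31)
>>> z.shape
(7, 17, 7)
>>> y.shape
(7, 7, 31)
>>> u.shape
(31, 23, 3)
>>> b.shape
(17, 3, 31, 7)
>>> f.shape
(3, 23, 7)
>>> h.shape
(3, 23, 7)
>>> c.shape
(7, 3, 31)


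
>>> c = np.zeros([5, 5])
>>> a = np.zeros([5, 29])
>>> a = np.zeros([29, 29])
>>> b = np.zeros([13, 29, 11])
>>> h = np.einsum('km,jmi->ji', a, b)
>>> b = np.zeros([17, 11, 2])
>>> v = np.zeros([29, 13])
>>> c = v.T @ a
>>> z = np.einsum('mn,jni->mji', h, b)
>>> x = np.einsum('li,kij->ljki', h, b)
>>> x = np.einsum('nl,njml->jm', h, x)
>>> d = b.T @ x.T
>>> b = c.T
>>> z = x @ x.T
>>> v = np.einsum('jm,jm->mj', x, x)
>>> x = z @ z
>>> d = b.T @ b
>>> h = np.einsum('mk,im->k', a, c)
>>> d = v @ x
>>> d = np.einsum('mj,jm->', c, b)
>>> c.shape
(13, 29)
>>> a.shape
(29, 29)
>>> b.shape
(29, 13)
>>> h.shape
(29,)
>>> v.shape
(17, 2)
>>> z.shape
(2, 2)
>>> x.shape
(2, 2)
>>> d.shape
()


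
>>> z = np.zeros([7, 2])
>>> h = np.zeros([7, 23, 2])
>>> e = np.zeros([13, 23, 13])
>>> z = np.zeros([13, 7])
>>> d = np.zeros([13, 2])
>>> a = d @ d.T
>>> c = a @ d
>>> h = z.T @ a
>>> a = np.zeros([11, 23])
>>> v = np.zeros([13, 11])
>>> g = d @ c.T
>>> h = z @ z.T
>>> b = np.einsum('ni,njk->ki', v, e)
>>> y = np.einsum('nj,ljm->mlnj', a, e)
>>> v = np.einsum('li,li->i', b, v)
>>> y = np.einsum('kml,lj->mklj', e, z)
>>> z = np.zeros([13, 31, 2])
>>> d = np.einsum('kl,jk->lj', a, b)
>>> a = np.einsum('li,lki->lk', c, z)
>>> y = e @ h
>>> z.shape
(13, 31, 2)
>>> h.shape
(13, 13)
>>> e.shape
(13, 23, 13)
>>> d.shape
(23, 13)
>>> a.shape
(13, 31)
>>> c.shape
(13, 2)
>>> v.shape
(11,)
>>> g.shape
(13, 13)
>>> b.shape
(13, 11)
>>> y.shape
(13, 23, 13)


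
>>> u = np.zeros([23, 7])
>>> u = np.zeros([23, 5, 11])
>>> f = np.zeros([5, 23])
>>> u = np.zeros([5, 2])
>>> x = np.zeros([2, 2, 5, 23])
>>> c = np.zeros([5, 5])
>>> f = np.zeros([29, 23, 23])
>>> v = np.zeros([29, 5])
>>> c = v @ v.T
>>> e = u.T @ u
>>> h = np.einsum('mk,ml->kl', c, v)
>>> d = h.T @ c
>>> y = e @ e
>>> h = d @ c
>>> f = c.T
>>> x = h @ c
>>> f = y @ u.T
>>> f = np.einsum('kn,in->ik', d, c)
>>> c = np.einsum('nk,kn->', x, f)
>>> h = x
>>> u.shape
(5, 2)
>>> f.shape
(29, 5)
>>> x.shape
(5, 29)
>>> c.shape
()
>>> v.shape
(29, 5)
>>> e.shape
(2, 2)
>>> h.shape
(5, 29)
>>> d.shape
(5, 29)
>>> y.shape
(2, 2)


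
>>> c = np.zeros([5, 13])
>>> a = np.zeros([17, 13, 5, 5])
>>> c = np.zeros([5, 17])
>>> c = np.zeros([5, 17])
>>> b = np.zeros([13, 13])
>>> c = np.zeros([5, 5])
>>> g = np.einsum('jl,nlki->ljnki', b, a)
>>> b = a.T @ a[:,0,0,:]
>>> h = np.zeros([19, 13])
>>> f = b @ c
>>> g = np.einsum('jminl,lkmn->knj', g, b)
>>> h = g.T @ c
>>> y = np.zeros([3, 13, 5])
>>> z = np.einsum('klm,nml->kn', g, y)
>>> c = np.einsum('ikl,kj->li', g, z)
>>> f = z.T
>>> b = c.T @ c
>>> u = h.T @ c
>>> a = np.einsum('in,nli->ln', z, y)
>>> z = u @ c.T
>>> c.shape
(13, 5)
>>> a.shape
(13, 3)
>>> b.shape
(5, 5)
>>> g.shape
(5, 5, 13)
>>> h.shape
(13, 5, 5)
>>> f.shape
(3, 5)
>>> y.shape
(3, 13, 5)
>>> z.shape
(5, 5, 13)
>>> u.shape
(5, 5, 5)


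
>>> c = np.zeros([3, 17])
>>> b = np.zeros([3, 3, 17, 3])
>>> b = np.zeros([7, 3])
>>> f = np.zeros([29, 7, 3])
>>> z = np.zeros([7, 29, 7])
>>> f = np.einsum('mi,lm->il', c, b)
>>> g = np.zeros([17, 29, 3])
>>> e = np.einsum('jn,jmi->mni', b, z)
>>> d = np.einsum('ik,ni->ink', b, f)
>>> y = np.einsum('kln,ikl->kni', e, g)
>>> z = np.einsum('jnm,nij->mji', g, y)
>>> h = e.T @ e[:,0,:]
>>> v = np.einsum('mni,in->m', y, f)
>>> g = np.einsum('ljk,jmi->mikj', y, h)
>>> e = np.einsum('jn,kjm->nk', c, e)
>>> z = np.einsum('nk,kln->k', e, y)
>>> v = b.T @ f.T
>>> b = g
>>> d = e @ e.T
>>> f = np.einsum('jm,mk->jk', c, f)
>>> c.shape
(3, 17)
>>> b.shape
(3, 7, 17, 7)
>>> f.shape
(3, 7)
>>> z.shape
(29,)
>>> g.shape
(3, 7, 17, 7)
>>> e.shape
(17, 29)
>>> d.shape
(17, 17)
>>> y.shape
(29, 7, 17)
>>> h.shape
(7, 3, 7)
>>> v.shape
(3, 17)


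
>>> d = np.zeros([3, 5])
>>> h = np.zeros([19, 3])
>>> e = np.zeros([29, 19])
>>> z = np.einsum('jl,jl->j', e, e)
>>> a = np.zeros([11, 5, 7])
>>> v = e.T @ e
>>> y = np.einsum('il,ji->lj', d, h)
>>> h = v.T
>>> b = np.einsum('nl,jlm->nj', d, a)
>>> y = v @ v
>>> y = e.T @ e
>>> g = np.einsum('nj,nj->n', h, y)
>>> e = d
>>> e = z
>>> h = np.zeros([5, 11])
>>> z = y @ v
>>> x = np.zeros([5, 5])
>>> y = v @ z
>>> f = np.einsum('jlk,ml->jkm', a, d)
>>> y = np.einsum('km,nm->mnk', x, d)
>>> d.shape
(3, 5)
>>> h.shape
(5, 11)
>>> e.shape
(29,)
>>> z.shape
(19, 19)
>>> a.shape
(11, 5, 7)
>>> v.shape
(19, 19)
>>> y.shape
(5, 3, 5)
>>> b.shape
(3, 11)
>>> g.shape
(19,)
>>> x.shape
(5, 5)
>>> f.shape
(11, 7, 3)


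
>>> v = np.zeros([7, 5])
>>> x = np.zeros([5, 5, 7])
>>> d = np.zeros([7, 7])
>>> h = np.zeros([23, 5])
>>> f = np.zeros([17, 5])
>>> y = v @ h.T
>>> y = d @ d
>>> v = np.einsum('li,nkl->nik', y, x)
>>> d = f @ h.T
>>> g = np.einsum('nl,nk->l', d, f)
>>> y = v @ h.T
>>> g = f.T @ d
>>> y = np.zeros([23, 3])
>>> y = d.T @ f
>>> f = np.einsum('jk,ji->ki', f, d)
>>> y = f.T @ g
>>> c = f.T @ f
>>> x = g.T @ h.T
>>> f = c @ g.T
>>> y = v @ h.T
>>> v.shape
(5, 7, 5)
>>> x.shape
(23, 23)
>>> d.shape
(17, 23)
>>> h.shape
(23, 5)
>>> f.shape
(23, 5)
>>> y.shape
(5, 7, 23)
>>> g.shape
(5, 23)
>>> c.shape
(23, 23)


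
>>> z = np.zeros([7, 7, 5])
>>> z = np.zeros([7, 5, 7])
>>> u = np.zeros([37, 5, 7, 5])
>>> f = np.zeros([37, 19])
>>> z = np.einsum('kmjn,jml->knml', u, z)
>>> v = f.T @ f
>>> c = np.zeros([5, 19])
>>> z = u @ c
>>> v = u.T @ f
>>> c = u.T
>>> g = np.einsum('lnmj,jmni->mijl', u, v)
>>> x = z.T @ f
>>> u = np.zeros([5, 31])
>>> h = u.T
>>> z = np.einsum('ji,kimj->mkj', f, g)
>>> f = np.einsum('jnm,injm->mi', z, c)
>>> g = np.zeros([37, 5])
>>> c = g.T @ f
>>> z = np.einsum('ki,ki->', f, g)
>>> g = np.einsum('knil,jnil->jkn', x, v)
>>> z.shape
()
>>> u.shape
(5, 31)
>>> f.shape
(37, 5)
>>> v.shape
(5, 7, 5, 19)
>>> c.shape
(5, 5)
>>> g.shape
(5, 19, 7)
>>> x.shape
(19, 7, 5, 19)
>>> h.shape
(31, 5)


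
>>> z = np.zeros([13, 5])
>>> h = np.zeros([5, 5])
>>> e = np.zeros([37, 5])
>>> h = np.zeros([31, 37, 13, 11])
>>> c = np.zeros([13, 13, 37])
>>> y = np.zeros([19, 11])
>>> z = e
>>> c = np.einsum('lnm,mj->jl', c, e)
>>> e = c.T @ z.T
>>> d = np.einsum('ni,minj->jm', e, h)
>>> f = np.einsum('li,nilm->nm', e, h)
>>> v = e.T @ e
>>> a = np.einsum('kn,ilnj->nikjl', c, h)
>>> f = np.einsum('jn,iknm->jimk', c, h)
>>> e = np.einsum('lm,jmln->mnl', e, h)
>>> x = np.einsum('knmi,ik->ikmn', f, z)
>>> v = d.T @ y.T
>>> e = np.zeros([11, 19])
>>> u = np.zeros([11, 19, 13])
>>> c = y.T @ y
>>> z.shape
(37, 5)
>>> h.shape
(31, 37, 13, 11)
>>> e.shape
(11, 19)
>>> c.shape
(11, 11)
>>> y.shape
(19, 11)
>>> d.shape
(11, 31)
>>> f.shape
(5, 31, 11, 37)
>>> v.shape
(31, 19)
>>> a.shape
(13, 31, 5, 11, 37)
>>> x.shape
(37, 5, 11, 31)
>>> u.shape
(11, 19, 13)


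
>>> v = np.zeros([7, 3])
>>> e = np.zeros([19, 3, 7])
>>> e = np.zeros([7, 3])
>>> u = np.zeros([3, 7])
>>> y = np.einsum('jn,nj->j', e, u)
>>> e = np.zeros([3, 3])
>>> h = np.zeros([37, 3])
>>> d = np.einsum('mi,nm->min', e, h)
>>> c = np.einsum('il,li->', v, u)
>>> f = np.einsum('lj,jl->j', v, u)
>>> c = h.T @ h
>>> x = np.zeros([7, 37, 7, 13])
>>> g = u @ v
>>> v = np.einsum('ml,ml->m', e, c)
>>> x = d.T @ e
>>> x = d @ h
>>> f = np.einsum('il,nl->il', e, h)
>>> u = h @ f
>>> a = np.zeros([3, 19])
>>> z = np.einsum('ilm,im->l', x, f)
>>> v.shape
(3,)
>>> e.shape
(3, 3)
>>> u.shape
(37, 3)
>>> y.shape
(7,)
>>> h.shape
(37, 3)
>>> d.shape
(3, 3, 37)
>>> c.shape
(3, 3)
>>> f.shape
(3, 3)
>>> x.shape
(3, 3, 3)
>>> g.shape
(3, 3)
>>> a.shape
(3, 19)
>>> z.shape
(3,)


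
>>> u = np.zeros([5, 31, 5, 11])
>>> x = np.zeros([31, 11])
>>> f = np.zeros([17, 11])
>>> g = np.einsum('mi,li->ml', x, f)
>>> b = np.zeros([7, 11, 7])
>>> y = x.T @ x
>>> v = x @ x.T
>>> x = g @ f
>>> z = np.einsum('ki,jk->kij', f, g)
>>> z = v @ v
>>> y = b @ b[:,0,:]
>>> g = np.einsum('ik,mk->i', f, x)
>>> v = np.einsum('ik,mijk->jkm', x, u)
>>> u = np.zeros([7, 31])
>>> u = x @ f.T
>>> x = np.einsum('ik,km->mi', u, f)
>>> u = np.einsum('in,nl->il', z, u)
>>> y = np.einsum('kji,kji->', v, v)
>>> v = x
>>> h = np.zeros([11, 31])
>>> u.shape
(31, 17)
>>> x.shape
(11, 31)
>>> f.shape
(17, 11)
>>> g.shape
(17,)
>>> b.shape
(7, 11, 7)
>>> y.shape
()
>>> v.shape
(11, 31)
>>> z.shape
(31, 31)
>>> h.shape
(11, 31)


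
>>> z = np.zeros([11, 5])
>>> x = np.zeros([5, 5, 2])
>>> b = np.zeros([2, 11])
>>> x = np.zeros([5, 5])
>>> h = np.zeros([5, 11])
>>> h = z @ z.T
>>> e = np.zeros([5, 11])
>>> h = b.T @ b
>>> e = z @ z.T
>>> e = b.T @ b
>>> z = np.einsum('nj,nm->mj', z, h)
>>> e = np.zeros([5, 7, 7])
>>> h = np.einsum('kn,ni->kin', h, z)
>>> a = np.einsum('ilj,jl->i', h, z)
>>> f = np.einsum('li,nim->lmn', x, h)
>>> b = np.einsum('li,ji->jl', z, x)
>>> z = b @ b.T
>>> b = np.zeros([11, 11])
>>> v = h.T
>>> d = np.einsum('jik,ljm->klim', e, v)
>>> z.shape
(5, 5)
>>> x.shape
(5, 5)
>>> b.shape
(11, 11)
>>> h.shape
(11, 5, 11)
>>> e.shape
(5, 7, 7)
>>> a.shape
(11,)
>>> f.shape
(5, 11, 11)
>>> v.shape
(11, 5, 11)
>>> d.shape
(7, 11, 7, 11)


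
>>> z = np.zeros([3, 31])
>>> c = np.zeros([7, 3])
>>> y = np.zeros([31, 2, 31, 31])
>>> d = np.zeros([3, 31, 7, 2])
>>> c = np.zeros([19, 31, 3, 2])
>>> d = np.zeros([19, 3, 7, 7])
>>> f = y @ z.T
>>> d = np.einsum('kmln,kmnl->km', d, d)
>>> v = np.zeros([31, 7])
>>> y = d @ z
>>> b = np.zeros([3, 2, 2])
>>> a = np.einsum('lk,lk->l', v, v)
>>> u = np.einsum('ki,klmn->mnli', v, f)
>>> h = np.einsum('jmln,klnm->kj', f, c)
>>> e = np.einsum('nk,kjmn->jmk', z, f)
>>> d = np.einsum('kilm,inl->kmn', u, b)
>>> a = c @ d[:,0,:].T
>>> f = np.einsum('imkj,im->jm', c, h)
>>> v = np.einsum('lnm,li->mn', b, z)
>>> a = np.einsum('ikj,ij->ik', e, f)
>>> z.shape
(3, 31)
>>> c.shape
(19, 31, 3, 2)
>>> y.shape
(19, 31)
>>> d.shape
(31, 7, 2)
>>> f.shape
(2, 31)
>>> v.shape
(2, 2)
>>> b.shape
(3, 2, 2)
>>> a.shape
(2, 31)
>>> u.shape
(31, 3, 2, 7)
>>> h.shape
(19, 31)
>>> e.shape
(2, 31, 31)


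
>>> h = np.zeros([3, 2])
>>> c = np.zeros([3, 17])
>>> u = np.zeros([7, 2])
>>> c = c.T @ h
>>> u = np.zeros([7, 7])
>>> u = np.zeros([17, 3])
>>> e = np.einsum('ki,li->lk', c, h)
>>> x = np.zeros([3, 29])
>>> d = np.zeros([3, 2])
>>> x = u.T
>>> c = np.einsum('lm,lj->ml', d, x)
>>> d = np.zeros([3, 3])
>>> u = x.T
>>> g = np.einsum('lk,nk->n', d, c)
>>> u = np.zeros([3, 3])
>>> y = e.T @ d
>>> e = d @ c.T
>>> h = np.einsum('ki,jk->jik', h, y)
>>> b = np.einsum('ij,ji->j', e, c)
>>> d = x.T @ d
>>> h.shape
(17, 2, 3)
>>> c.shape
(2, 3)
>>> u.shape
(3, 3)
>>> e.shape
(3, 2)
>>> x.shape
(3, 17)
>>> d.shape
(17, 3)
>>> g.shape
(2,)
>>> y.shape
(17, 3)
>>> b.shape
(2,)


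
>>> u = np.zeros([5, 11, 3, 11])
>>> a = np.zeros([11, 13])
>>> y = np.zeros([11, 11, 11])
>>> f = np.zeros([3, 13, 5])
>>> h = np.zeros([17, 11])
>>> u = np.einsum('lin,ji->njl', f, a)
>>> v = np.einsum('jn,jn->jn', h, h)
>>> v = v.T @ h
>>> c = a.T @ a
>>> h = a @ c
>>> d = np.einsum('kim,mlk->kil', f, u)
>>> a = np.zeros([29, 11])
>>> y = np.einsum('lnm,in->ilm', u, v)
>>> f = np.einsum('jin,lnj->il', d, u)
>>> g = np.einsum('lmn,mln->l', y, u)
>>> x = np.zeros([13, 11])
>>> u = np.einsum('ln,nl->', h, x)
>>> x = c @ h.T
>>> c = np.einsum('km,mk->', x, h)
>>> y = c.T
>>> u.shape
()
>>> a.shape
(29, 11)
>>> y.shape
()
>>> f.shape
(13, 5)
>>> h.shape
(11, 13)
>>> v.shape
(11, 11)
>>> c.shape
()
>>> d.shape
(3, 13, 11)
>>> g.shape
(11,)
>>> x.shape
(13, 11)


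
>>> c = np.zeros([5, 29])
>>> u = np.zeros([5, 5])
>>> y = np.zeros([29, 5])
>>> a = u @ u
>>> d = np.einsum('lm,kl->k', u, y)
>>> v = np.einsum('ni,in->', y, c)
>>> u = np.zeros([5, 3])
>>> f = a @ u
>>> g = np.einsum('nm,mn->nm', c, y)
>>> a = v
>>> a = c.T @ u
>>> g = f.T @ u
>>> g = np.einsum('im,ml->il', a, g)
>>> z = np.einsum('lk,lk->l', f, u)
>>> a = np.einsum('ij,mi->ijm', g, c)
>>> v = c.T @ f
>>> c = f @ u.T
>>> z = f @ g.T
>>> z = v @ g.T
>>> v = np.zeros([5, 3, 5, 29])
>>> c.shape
(5, 5)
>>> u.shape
(5, 3)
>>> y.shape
(29, 5)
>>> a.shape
(29, 3, 5)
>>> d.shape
(29,)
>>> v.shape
(5, 3, 5, 29)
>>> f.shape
(5, 3)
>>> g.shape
(29, 3)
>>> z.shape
(29, 29)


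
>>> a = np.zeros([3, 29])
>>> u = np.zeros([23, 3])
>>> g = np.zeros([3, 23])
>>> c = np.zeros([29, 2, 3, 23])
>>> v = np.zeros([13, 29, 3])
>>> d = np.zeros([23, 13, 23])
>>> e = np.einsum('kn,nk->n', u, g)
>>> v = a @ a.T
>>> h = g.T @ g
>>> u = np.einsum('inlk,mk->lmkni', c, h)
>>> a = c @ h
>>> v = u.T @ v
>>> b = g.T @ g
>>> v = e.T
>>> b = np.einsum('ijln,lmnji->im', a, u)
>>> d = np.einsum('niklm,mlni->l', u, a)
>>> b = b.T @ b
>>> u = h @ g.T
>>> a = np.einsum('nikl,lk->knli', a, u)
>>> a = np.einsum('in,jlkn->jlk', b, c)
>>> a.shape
(29, 2, 3)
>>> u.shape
(23, 3)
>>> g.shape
(3, 23)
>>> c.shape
(29, 2, 3, 23)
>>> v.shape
(3,)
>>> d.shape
(2,)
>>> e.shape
(3,)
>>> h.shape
(23, 23)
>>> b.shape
(23, 23)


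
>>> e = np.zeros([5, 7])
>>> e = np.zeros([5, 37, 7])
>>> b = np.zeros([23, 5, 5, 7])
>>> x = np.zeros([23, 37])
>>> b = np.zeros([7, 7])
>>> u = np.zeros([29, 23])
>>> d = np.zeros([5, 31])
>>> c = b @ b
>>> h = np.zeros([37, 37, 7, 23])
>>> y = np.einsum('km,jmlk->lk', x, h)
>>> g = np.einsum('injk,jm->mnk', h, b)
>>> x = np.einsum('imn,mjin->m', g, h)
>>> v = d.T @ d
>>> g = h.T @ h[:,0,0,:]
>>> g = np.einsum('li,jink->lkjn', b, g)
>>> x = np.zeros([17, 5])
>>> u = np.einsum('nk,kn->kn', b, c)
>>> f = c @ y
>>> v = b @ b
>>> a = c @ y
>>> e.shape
(5, 37, 7)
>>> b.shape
(7, 7)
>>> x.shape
(17, 5)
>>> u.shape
(7, 7)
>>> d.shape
(5, 31)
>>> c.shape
(7, 7)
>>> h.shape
(37, 37, 7, 23)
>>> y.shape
(7, 23)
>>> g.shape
(7, 23, 23, 37)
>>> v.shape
(7, 7)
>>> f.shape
(7, 23)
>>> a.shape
(7, 23)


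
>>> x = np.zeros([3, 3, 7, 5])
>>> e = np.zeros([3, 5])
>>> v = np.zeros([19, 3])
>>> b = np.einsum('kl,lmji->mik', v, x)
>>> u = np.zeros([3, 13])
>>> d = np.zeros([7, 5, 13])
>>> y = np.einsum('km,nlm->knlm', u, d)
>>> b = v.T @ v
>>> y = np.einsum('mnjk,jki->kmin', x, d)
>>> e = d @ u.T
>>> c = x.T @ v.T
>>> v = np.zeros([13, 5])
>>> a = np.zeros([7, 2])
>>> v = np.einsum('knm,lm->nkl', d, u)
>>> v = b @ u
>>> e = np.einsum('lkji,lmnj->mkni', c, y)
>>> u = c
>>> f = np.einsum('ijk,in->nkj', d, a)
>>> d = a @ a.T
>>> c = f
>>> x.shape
(3, 3, 7, 5)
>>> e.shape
(3, 7, 13, 19)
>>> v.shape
(3, 13)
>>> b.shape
(3, 3)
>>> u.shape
(5, 7, 3, 19)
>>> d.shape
(7, 7)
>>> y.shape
(5, 3, 13, 3)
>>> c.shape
(2, 13, 5)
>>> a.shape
(7, 2)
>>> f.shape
(2, 13, 5)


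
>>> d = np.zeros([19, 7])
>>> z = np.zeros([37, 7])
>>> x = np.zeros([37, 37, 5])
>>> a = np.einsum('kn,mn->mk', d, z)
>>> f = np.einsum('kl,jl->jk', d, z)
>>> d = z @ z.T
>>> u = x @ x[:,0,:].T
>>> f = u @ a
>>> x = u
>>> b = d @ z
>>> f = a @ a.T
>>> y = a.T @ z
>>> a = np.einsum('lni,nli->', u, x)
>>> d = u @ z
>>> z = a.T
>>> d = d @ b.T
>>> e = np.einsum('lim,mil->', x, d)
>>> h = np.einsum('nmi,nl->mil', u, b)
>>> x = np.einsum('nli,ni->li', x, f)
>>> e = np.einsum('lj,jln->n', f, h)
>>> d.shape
(37, 37, 37)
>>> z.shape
()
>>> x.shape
(37, 37)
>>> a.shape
()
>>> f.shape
(37, 37)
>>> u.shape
(37, 37, 37)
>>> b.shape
(37, 7)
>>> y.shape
(19, 7)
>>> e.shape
(7,)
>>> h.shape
(37, 37, 7)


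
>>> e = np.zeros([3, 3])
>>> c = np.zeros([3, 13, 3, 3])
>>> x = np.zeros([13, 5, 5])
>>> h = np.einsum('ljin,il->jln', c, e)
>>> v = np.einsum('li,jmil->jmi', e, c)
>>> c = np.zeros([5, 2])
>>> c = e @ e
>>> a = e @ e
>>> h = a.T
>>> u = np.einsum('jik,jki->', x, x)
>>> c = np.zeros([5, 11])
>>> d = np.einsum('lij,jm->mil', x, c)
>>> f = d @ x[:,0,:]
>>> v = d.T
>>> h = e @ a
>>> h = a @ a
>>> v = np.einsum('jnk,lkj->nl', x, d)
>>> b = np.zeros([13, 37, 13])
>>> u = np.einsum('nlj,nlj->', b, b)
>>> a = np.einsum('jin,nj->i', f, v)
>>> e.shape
(3, 3)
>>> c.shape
(5, 11)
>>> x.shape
(13, 5, 5)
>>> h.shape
(3, 3)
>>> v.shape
(5, 11)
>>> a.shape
(5,)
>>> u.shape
()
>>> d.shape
(11, 5, 13)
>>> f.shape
(11, 5, 5)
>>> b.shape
(13, 37, 13)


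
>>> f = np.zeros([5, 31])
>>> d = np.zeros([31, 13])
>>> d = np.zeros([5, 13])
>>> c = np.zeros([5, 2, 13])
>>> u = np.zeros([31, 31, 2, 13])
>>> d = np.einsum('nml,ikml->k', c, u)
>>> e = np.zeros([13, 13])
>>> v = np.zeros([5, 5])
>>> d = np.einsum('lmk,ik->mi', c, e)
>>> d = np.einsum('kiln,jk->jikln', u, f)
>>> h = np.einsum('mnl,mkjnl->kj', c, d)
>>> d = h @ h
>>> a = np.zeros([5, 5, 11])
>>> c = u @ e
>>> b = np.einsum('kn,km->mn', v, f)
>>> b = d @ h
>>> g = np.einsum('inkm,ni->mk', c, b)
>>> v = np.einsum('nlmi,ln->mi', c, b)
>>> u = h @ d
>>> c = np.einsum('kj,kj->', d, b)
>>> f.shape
(5, 31)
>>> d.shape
(31, 31)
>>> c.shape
()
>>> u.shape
(31, 31)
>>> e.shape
(13, 13)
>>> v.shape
(2, 13)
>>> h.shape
(31, 31)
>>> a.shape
(5, 5, 11)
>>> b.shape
(31, 31)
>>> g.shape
(13, 2)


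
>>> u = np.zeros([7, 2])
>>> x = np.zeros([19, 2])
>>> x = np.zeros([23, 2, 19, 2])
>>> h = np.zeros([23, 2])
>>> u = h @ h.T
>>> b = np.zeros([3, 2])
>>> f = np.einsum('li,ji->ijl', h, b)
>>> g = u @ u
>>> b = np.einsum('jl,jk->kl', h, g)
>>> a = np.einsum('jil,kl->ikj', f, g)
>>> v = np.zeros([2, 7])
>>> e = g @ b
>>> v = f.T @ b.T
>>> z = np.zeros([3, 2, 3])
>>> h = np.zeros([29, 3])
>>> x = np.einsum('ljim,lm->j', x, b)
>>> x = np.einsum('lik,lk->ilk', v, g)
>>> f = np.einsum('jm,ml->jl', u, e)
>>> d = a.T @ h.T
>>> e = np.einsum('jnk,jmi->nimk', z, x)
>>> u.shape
(23, 23)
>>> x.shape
(3, 23, 23)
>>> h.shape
(29, 3)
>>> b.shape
(23, 2)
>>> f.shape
(23, 2)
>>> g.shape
(23, 23)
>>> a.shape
(3, 23, 2)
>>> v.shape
(23, 3, 23)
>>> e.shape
(2, 23, 23, 3)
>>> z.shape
(3, 2, 3)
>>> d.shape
(2, 23, 29)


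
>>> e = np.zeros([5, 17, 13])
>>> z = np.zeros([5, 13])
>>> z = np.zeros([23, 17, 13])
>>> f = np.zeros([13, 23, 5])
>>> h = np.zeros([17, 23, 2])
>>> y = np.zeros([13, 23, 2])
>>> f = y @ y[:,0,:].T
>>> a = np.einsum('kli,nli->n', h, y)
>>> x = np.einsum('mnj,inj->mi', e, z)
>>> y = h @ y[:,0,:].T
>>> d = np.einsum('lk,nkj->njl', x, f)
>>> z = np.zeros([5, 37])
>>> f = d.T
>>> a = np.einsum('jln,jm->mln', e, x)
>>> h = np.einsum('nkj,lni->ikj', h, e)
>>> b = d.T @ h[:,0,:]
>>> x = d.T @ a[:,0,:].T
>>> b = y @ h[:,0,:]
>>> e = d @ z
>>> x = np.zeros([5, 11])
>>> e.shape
(13, 13, 37)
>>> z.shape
(5, 37)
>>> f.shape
(5, 13, 13)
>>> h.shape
(13, 23, 2)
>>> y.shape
(17, 23, 13)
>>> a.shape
(23, 17, 13)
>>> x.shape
(5, 11)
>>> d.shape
(13, 13, 5)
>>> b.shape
(17, 23, 2)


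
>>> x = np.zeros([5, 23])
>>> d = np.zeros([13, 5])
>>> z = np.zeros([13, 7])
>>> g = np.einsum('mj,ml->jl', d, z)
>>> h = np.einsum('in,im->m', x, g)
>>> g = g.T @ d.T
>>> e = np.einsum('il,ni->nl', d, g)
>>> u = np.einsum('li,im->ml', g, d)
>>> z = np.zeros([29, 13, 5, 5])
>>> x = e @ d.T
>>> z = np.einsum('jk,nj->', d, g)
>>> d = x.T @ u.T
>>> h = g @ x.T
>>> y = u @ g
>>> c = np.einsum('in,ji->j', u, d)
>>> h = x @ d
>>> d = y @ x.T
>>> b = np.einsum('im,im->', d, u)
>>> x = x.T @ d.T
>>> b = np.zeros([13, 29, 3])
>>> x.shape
(13, 5)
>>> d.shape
(5, 7)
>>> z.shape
()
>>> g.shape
(7, 13)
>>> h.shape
(7, 5)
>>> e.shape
(7, 5)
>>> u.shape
(5, 7)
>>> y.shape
(5, 13)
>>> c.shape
(13,)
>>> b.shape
(13, 29, 3)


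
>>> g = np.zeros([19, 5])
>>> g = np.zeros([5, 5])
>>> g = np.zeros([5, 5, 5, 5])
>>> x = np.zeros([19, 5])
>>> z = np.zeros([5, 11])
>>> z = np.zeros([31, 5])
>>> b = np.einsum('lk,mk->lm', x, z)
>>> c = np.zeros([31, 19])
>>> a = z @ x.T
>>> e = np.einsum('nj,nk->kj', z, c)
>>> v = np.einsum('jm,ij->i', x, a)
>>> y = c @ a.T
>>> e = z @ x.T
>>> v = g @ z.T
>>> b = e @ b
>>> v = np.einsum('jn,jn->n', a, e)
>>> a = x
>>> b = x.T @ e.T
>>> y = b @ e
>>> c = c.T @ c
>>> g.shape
(5, 5, 5, 5)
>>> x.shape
(19, 5)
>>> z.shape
(31, 5)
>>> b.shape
(5, 31)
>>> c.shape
(19, 19)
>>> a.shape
(19, 5)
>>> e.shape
(31, 19)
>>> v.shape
(19,)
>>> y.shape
(5, 19)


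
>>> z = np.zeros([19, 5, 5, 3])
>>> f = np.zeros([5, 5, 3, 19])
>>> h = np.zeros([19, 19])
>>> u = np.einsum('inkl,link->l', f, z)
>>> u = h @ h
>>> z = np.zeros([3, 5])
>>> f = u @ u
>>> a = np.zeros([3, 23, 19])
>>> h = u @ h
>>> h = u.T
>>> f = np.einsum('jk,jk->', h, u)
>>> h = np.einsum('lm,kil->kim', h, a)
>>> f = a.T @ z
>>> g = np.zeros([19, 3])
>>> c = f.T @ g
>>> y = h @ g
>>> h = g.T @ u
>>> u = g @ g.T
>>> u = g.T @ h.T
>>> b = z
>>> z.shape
(3, 5)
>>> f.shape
(19, 23, 5)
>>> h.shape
(3, 19)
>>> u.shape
(3, 3)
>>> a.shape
(3, 23, 19)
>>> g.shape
(19, 3)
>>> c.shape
(5, 23, 3)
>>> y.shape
(3, 23, 3)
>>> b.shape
(3, 5)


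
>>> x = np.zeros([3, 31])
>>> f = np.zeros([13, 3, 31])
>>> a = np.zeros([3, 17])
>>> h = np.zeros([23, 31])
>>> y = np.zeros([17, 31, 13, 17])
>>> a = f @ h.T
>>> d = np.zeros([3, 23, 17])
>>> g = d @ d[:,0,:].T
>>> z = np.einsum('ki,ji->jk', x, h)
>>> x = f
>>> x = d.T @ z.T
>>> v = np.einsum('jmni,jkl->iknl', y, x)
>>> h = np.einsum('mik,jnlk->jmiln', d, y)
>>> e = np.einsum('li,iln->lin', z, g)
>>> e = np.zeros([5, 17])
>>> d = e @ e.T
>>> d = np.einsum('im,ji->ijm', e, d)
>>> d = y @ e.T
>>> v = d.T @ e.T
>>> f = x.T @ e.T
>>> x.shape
(17, 23, 23)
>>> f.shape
(23, 23, 5)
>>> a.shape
(13, 3, 23)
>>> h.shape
(17, 3, 23, 13, 31)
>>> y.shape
(17, 31, 13, 17)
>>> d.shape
(17, 31, 13, 5)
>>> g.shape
(3, 23, 3)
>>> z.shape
(23, 3)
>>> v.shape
(5, 13, 31, 5)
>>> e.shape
(5, 17)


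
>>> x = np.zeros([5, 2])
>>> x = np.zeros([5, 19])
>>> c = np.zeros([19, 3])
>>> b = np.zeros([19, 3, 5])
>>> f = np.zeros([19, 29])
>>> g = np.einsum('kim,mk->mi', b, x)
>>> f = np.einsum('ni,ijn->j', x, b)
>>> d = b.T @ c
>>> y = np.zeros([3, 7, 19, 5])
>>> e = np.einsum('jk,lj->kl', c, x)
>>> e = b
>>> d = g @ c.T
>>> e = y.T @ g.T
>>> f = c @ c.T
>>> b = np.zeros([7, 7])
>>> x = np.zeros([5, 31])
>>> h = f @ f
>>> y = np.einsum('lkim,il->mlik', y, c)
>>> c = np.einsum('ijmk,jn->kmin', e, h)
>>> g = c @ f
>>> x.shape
(5, 31)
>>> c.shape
(5, 7, 5, 19)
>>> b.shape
(7, 7)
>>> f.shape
(19, 19)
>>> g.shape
(5, 7, 5, 19)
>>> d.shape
(5, 19)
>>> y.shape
(5, 3, 19, 7)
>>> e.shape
(5, 19, 7, 5)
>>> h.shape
(19, 19)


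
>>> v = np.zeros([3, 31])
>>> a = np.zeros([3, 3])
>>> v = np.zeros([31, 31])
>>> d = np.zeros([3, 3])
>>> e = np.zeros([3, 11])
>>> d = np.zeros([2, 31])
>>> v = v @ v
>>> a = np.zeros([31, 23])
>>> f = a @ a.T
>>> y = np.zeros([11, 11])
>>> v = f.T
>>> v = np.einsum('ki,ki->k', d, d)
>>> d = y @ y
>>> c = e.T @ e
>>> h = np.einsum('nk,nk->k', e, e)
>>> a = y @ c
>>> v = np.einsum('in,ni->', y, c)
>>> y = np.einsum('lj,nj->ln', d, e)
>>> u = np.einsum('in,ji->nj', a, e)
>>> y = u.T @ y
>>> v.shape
()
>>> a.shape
(11, 11)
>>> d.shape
(11, 11)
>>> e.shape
(3, 11)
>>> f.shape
(31, 31)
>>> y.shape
(3, 3)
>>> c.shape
(11, 11)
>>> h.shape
(11,)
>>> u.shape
(11, 3)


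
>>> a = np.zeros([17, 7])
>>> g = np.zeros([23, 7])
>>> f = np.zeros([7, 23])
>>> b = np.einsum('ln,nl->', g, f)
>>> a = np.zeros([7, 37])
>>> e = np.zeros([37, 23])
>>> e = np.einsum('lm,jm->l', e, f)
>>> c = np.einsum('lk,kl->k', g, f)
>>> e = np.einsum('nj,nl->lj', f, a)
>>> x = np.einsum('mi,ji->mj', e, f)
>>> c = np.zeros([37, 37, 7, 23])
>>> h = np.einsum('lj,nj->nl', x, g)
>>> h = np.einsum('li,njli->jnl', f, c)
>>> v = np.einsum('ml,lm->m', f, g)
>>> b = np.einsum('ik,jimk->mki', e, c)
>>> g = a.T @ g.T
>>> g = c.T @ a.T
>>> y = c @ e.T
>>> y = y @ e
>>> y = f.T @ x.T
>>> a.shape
(7, 37)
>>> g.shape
(23, 7, 37, 7)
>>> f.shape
(7, 23)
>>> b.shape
(7, 23, 37)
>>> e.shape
(37, 23)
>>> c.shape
(37, 37, 7, 23)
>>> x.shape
(37, 7)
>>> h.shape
(37, 37, 7)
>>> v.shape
(7,)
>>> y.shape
(23, 37)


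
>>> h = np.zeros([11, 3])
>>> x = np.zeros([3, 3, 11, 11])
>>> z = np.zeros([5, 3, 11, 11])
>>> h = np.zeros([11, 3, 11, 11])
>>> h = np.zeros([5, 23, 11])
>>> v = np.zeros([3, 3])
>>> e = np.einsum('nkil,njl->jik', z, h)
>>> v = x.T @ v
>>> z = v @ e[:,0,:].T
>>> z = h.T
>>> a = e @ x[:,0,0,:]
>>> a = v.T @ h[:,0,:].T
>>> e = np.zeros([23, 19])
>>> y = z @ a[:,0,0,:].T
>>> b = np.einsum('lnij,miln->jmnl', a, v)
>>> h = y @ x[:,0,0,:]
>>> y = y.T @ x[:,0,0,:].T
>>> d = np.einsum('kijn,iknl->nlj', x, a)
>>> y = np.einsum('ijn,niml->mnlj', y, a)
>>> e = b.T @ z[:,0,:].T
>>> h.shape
(11, 23, 11)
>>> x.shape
(3, 3, 11, 11)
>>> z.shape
(11, 23, 5)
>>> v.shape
(11, 11, 3, 3)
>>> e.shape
(3, 3, 11, 11)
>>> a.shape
(3, 3, 11, 5)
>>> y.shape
(11, 3, 5, 23)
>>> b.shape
(5, 11, 3, 3)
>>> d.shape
(11, 5, 11)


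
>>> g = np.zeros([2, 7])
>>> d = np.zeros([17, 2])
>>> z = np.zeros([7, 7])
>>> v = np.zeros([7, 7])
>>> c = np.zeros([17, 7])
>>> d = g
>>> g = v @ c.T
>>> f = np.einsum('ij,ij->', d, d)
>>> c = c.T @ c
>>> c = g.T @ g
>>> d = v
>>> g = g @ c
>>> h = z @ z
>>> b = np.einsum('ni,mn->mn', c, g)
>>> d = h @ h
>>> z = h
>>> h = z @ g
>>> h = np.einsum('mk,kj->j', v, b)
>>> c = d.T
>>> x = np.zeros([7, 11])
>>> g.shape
(7, 17)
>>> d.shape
(7, 7)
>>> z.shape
(7, 7)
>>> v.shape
(7, 7)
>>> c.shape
(7, 7)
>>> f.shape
()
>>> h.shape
(17,)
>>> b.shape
(7, 17)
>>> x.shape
(7, 11)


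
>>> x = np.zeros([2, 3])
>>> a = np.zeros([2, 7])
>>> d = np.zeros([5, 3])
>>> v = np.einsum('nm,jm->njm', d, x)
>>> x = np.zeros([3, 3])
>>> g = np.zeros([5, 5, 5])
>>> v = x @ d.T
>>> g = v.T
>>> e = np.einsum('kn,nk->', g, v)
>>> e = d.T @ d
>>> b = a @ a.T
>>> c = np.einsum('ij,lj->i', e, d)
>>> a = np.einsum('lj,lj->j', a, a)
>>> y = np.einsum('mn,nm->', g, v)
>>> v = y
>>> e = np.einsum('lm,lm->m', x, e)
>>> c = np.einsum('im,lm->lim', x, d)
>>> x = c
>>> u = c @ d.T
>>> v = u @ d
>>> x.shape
(5, 3, 3)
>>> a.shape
(7,)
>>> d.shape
(5, 3)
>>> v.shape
(5, 3, 3)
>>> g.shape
(5, 3)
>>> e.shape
(3,)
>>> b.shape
(2, 2)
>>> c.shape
(5, 3, 3)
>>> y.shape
()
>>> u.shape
(5, 3, 5)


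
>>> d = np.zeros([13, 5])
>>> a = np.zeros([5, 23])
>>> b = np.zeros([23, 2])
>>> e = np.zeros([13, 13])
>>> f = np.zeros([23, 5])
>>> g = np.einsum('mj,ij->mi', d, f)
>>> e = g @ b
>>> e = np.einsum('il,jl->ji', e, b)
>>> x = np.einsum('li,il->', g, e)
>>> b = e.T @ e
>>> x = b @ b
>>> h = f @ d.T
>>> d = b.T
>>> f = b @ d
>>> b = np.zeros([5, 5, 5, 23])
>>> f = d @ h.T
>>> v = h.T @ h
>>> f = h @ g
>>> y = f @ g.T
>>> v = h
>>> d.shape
(13, 13)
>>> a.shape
(5, 23)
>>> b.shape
(5, 5, 5, 23)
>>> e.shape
(23, 13)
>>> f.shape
(23, 23)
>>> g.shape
(13, 23)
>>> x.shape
(13, 13)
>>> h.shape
(23, 13)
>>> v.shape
(23, 13)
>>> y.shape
(23, 13)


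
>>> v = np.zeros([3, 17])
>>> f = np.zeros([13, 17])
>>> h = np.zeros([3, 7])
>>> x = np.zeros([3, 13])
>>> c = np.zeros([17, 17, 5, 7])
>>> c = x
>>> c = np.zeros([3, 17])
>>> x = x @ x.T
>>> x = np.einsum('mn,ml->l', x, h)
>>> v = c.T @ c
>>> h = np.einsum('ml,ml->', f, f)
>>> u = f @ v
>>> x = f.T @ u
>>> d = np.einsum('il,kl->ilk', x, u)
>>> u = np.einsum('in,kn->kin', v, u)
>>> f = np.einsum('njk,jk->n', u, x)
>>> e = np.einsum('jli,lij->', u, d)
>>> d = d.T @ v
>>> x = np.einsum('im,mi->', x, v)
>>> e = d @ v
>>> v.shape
(17, 17)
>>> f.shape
(13,)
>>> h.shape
()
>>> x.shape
()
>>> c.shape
(3, 17)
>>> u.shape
(13, 17, 17)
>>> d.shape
(13, 17, 17)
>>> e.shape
(13, 17, 17)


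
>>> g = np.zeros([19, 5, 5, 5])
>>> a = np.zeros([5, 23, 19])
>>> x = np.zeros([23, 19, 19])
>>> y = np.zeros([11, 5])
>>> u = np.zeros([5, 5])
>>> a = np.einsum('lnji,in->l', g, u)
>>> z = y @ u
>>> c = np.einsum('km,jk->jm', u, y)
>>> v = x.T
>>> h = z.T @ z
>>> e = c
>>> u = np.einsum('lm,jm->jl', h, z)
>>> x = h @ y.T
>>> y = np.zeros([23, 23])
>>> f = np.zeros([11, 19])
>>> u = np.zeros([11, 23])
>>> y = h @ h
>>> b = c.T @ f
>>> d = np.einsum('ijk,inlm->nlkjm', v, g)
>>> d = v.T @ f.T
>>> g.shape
(19, 5, 5, 5)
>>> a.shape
(19,)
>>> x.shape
(5, 11)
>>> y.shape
(5, 5)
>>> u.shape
(11, 23)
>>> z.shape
(11, 5)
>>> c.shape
(11, 5)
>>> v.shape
(19, 19, 23)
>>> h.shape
(5, 5)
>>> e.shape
(11, 5)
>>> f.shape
(11, 19)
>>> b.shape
(5, 19)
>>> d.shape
(23, 19, 11)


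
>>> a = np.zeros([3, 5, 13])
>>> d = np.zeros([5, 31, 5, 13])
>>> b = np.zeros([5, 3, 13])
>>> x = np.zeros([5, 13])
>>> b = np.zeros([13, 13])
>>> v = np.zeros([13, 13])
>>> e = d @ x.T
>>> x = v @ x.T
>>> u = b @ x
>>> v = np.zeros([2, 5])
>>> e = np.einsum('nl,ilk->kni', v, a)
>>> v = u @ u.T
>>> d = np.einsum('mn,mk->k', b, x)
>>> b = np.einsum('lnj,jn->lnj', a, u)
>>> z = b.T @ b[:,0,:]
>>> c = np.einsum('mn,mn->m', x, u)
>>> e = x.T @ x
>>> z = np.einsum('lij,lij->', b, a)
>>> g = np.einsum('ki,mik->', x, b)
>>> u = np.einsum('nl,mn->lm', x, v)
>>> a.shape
(3, 5, 13)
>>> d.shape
(5,)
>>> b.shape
(3, 5, 13)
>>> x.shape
(13, 5)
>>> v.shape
(13, 13)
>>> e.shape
(5, 5)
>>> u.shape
(5, 13)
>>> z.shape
()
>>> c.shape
(13,)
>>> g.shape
()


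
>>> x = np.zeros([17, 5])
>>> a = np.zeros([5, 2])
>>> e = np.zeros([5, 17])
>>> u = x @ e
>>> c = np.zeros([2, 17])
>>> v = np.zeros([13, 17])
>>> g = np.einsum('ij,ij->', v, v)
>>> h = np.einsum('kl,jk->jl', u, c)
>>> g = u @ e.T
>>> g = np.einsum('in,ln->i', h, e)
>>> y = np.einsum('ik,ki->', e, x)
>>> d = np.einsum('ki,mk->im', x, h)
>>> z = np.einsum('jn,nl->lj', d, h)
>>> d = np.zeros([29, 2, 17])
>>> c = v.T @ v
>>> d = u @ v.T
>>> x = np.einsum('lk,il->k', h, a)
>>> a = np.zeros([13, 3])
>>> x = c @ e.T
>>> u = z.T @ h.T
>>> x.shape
(17, 5)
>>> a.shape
(13, 3)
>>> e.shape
(5, 17)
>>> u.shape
(5, 2)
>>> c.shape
(17, 17)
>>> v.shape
(13, 17)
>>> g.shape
(2,)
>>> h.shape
(2, 17)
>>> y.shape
()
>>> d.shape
(17, 13)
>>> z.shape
(17, 5)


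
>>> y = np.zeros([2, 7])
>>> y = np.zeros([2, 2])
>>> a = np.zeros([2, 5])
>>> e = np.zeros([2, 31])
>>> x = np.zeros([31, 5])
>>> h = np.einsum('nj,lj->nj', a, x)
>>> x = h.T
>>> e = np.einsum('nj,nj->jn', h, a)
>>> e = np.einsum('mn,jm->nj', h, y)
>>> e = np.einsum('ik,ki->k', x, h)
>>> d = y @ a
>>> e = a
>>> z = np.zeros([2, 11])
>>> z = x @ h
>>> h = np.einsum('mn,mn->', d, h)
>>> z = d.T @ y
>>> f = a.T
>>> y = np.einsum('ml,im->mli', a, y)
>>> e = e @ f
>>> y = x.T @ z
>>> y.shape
(2, 2)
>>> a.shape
(2, 5)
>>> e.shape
(2, 2)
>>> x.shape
(5, 2)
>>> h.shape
()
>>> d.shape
(2, 5)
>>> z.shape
(5, 2)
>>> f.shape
(5, 2)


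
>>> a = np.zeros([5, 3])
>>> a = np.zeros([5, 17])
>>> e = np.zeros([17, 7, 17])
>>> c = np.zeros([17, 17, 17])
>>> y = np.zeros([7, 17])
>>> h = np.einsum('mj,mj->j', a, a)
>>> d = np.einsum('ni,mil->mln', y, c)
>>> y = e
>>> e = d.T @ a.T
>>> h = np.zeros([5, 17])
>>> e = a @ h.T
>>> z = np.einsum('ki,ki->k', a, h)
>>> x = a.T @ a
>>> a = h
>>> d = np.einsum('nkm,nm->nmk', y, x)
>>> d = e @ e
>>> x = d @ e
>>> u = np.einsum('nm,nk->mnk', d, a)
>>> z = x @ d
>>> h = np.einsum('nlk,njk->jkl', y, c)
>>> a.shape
(5, 17)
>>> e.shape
(5, 5)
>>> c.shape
(17, 17, 17)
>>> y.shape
(17, 7, 17)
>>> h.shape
(17, 17, 7)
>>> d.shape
(5, 5)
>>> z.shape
(5, 5)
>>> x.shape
(5, 5)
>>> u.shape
(5, 5, 17)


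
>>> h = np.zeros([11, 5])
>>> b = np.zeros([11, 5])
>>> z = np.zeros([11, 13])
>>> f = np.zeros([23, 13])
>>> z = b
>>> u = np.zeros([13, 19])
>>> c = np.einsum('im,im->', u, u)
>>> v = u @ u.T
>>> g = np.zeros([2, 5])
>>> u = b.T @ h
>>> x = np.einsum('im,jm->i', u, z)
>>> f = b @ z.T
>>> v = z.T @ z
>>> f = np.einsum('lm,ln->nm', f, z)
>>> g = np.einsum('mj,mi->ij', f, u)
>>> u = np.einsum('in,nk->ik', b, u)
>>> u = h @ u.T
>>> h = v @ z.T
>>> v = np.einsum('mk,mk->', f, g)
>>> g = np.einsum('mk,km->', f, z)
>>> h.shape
(5, 11)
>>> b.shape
(11, 5)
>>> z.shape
(11, 5)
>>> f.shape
(5, 11)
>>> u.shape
(11, 11)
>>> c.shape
()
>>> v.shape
()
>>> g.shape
()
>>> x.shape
(5,)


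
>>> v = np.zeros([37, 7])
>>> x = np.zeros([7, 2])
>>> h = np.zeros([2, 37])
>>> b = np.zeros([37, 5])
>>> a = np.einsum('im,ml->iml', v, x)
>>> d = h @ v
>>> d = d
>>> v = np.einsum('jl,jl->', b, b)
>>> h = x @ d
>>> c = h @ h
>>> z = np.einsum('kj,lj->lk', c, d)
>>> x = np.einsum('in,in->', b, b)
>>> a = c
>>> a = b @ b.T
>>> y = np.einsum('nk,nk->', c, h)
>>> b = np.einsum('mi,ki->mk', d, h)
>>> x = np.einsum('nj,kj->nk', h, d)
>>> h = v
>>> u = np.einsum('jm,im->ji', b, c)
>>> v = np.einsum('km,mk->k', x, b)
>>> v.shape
(7,)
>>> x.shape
(7, 2)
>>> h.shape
()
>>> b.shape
(2, 7)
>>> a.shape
(37, 37)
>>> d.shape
(2, 7)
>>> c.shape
(7, 7)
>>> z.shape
(2, 7)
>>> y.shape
()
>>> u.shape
(2, 7)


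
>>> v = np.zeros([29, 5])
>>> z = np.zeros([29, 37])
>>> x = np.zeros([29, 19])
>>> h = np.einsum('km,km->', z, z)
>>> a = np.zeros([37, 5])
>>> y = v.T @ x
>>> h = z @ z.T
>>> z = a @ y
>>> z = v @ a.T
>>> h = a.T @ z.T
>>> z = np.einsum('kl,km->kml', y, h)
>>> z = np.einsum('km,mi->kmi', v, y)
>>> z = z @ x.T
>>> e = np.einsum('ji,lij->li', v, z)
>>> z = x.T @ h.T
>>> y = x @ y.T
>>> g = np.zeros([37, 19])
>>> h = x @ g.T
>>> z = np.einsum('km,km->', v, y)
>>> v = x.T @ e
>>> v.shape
(19, 5)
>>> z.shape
()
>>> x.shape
(29, 19)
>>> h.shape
(29, 37)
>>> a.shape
(37, 5)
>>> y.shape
(29, 5)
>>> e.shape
(29, 5)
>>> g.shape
(37, 19)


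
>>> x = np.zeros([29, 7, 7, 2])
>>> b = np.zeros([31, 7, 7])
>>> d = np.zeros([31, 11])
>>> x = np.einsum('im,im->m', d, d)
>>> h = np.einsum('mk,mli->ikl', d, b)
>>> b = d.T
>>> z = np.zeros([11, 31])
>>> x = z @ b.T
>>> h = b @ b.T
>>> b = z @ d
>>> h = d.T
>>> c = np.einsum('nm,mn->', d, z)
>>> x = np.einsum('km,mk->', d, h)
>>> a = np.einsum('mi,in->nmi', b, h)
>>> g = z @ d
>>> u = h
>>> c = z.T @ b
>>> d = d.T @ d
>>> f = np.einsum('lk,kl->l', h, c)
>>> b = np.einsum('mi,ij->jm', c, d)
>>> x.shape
()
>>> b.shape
(11, 31)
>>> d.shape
(11, 11)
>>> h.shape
(11, 31)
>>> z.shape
(11, 31)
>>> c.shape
(31, 11)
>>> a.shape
(31, 11, 11)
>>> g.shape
(11, 11)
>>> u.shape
(11, 31)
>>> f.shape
(11,)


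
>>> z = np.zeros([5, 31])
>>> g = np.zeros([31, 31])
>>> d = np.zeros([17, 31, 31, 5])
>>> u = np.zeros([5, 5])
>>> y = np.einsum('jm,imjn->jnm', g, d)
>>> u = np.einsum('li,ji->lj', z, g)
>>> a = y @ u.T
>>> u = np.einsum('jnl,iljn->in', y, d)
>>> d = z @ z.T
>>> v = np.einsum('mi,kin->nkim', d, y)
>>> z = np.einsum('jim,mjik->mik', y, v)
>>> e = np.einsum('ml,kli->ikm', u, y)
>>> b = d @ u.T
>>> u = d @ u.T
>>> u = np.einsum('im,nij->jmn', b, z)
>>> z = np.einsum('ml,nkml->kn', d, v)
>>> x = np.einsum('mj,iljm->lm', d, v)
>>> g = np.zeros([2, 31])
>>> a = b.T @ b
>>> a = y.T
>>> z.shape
(31, 31)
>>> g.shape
(2, 31)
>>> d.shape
(5, 5)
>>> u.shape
(5, 17, 31)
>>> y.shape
(31, 5, 31)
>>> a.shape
(31, 5, 31)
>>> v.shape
(31, 31, 5, 5)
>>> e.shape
(31, 31, 17)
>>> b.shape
(5, 17)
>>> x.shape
(31, 5)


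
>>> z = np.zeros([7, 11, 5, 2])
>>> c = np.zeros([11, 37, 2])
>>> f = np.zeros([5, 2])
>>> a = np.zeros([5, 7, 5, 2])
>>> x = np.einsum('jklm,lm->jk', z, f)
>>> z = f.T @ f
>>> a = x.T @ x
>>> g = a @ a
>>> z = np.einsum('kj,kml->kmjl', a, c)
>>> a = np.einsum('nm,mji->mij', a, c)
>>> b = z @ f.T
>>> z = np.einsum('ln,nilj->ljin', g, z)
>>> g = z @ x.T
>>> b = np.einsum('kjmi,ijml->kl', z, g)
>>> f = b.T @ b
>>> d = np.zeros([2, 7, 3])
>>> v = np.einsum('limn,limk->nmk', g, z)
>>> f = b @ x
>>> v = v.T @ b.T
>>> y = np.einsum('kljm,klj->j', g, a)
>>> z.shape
(11, 2, 37, 11)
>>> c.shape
(11, 37, 2)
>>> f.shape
(11, 11)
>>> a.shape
(11, 2, 37)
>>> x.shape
(7, 11)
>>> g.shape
(11, 2, 37, 7)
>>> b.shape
(11, 7)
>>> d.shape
(2, 7, 3)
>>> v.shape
(11, 37, 11)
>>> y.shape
(37,)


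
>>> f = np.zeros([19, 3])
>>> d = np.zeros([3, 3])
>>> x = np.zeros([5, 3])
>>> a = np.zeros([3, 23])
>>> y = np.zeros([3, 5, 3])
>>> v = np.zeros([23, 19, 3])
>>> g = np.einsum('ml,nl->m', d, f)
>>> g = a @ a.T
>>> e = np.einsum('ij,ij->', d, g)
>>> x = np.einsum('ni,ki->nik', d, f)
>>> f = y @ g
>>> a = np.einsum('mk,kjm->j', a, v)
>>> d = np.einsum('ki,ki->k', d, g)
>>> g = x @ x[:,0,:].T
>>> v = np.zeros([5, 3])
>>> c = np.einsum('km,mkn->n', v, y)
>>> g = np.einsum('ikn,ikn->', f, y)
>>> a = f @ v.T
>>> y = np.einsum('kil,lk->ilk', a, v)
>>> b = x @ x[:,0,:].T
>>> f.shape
(3, 5, 3)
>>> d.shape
(3,)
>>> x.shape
(3, 3, 19)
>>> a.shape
(3, 5, 5)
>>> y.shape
(5, 5, 3)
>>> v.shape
(5, 3)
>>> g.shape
()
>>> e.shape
()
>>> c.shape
(3,)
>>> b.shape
(3, 3, 3)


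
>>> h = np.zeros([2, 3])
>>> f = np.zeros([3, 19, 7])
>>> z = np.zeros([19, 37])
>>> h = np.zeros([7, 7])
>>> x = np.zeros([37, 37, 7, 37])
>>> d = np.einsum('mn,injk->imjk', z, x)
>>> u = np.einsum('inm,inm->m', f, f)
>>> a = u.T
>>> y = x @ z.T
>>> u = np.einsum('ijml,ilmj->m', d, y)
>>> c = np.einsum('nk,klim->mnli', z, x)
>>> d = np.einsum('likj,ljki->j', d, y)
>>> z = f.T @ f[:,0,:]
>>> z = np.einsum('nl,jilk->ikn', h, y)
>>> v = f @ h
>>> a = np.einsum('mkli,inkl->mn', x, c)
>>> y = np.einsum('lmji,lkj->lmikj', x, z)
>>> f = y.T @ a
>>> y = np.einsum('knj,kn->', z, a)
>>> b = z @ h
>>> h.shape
(7, 7)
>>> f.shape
(7, 19, 37, 37, 19)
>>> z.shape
(37, 19, 7)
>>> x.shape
(37, 37, 7, 37)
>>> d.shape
(37,)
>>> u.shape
(7,)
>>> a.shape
(37, 19)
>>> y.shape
()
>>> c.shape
(37, 19, 37, 7)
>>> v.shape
(3, 19, 7)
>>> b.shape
(37, 19, 7)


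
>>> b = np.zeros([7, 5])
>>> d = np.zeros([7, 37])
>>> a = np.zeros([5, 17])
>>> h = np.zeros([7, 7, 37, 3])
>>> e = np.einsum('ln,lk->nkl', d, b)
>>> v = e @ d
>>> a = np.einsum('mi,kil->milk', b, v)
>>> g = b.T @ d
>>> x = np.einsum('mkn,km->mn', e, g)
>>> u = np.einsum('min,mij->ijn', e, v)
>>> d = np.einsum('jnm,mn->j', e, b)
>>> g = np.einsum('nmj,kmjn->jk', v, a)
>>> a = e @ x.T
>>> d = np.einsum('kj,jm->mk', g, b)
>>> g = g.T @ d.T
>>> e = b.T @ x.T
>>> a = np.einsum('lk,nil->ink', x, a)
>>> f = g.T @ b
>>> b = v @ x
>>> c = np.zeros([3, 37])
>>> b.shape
(37, 5, 7)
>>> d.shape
(5, 37)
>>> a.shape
(5, 37, 7)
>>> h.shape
(7, 7, 37, 3)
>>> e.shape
(5, 37)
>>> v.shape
(37, 5, 37)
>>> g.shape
(7, 5)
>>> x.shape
(37, 7)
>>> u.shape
(5, 37, 7)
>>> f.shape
(5, 5)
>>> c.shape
(3, 37)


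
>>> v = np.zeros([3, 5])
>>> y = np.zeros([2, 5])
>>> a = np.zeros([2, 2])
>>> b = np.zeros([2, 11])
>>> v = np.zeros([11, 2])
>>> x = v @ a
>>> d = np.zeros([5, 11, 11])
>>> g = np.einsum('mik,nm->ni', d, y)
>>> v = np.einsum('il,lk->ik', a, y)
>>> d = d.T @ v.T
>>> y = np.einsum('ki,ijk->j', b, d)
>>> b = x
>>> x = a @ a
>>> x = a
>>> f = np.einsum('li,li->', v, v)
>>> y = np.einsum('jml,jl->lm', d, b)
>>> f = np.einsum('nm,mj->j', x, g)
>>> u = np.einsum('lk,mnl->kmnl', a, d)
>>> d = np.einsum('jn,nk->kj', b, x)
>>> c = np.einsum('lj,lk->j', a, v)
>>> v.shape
(2, 5)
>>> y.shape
(2, 11)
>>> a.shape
(2, 2)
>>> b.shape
(11, 2)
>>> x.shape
(2, 2)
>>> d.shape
(2, 11)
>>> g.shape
(2, 11)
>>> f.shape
(11,)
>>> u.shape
(2, 11, 11, 2)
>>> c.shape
(2,)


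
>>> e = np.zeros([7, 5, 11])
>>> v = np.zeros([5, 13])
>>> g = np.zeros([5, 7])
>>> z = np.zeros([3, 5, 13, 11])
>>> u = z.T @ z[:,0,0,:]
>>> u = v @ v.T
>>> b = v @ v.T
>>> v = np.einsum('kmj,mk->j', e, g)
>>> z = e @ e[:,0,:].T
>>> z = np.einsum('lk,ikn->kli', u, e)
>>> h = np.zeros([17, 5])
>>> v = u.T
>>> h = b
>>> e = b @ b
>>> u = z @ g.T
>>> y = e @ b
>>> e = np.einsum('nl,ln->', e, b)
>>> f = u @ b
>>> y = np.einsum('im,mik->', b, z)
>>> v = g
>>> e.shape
()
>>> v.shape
(5, 7)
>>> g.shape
(5, 7)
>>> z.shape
(5, 5, 7)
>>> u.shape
(5, 5, 5)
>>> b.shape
(5, 5)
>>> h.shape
(5, 5)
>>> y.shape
()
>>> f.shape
(5, 5, 5)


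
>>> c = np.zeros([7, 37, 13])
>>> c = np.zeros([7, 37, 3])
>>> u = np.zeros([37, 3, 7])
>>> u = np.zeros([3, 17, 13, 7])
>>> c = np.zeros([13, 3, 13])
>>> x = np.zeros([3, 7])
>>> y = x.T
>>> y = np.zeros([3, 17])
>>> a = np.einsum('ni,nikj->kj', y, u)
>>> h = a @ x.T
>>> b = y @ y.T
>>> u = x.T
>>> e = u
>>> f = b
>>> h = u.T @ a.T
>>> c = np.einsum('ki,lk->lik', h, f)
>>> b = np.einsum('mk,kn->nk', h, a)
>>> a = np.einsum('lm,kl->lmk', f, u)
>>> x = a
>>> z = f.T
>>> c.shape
(3, 13, 3)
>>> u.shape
(7, 3)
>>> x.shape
(3, 3, 7)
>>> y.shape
(3, 17)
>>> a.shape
(3, 3, 7)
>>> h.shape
(3, 13)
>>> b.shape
(7, 13)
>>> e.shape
(7, 3)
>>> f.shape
(3, 3)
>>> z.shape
(3, 3)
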